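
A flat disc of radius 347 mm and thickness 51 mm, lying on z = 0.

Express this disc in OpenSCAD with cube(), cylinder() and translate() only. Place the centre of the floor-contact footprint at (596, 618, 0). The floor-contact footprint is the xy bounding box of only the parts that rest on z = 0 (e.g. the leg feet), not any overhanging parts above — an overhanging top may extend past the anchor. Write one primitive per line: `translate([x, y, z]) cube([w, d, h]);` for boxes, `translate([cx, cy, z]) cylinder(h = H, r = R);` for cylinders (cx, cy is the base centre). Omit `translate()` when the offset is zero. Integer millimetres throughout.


translate([596, 618, 0]) cylinder(h = 51, r = 347);


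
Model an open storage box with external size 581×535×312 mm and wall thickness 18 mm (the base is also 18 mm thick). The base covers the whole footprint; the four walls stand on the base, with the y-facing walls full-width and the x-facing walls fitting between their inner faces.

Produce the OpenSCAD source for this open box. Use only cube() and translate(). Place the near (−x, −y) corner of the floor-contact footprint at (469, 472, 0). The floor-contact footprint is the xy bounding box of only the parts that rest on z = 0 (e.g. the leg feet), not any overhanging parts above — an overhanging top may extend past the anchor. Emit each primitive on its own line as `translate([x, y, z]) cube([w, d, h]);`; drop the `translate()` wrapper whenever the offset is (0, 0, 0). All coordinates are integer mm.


translate([469, 472, 0]) cube([581, 535, 18]);
translate([469, 472, 18]) cube([581, 18, 294]);
translate([469, 989, 18]) cube([581, 18, 294]);
translate([469, 490, 18]) cube([18, 499, 294]);
translate([1032, 490, 18]) cube([18, 499, 294]);


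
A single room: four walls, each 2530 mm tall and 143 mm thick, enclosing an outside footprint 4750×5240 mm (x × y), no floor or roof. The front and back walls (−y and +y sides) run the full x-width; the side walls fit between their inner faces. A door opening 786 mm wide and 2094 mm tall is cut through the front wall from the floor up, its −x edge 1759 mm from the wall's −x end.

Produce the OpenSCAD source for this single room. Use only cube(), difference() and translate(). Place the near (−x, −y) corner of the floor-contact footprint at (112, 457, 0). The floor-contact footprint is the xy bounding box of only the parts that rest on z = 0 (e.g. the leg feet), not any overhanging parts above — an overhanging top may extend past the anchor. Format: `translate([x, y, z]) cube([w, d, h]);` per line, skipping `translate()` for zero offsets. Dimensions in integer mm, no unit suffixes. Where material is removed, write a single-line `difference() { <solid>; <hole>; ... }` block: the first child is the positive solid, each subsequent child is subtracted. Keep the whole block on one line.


difference() { translate([112, 457, 0]) cube([4750, 143, 2530]); translate([1871, 457, 0]) cube([786, 143, 2094]); }
translate([112, 5554, 0]) cube([4750, 143, 2530]);
translate([112, 600, 0]) cube([143, 4954, 2530]);
translate([4719, 600, 0]) cube([143, 4954, 2530]);


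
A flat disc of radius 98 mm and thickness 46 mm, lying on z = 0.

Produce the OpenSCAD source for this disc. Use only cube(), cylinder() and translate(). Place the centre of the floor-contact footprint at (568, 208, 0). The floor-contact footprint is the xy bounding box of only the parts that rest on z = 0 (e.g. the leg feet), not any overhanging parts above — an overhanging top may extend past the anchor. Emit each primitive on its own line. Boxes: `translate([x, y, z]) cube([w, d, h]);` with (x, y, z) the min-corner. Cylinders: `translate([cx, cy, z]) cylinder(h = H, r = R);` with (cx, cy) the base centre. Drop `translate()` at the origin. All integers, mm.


translate([568, 208, 0]) cylinder(h = 46, r = 98);


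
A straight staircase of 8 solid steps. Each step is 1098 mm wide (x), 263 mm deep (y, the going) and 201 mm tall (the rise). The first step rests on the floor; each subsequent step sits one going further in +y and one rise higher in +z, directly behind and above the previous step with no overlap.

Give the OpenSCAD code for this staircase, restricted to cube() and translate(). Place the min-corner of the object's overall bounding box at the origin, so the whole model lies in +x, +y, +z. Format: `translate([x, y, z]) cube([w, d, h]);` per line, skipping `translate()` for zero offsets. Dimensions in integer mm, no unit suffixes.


cube([1098, 263, 201]);
translate([0, 263, 201]) cube([1098, 263, 201]);
translate([0, 526, 402]) cube([1098, 263, 201]);
translate([0, 789, 603]) cube([1098, 263, 201]);
translate([0, 1052, 804]) cube([1098, 263, 201]);
translate([0, 1315, 1005]) cube([1098, 263, 201]);
translate([0, 1578, 1206]) cube([1098, 263, 201]);
translate([0, 1841, 1407]) cube([1098, 263, 201]);


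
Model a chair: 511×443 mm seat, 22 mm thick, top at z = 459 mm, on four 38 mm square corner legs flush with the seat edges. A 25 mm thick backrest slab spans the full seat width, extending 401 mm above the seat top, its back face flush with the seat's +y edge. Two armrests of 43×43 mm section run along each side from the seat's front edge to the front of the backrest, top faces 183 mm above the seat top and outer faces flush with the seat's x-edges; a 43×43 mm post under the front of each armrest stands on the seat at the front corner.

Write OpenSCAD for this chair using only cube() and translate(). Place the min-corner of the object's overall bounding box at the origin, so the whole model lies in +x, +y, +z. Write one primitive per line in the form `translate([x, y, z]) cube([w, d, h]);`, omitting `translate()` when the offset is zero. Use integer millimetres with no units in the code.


translate([0, 0, 437]) cube([511, 443, 22]);
cube([38, 38, 437]);
translate([473, 0, 0]) cube([38, 38, 437]);
translate([0, 405, 0]) cube([38, 38, 437]);
translate([473, 405, 0]) cube([38, 38, 437]);
translate([0, 418, 459]) cube([511, 25, 401]);
translate([0, 0, 599]) cube([43, 418, 43]);
translate([468, 0, 599]) cube([43, 418, 43]);
translate([0, 0, 459]) cube([43, 43, 140]);
translate([468, 0, 459]) cube([43, 43, 140]);


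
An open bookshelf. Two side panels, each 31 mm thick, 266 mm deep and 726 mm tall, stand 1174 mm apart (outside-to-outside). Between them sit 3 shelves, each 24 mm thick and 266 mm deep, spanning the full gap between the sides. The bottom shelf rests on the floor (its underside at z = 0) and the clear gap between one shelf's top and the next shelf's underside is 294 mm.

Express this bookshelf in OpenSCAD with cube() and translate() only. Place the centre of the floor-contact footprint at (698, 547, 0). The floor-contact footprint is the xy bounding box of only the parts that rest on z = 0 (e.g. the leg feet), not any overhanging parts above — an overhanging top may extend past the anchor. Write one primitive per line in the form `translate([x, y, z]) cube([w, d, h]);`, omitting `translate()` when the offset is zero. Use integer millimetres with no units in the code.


translate([111, 414, 0]) cube([31, 266, 726]);
translate([1254, 414, 0]) cube([31, 266, 726]);
translate([142, 414, 0]) cube([1112, 266, 24]);
translate([142, 414, 318]) cube([1112, 266, 24]);
translate([142, 414, 636]) cube([1112, 266, 24]);


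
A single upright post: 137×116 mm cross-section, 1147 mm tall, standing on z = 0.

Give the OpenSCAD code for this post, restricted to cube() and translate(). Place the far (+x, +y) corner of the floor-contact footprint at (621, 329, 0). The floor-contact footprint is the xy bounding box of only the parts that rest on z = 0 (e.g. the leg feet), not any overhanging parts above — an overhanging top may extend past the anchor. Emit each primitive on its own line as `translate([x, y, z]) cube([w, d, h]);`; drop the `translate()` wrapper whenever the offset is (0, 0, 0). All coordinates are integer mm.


translate([484, 213, 0]) cube([137, 116, 1147]);


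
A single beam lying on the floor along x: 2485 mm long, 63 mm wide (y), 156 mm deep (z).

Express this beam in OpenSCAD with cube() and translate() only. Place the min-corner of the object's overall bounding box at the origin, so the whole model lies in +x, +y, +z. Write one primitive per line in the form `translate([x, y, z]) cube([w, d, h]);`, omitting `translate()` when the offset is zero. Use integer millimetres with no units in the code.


cube([2485, 63, 156]);


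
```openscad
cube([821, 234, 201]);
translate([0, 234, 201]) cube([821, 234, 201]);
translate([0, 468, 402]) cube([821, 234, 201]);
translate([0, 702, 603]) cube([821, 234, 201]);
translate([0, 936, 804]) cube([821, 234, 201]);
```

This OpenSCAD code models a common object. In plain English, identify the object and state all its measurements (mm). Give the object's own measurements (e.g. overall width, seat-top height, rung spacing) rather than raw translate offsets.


A straight staircase of 5 solid steps. Each step is 821 mm wide (x), 234 mm deep (y, the going) and 201 mm tall (the rise). The first step rests on the floor; each subsequent step sits one going further in +y and one rise higher in +z, directly behind and above the previous step with no overlap.


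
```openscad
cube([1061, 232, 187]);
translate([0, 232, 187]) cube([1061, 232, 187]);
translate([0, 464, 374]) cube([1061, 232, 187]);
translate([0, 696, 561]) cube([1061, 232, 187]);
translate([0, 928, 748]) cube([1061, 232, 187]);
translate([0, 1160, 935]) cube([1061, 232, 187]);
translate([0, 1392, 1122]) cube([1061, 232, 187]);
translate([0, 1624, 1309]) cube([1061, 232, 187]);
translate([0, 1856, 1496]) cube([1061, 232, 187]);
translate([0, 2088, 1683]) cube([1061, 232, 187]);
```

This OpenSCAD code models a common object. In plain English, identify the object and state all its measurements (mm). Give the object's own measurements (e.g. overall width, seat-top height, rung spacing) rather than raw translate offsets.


A straight staircase of 10 solid steps. Each step is 1061 mm wide (x), 232 mm deep (y, the going) and 187 mm tall (the rise). The first step rests on the floor; each subsequent step sits one going further in +y and one rise higher in +z, directly behind and above the previous step with no overlap.


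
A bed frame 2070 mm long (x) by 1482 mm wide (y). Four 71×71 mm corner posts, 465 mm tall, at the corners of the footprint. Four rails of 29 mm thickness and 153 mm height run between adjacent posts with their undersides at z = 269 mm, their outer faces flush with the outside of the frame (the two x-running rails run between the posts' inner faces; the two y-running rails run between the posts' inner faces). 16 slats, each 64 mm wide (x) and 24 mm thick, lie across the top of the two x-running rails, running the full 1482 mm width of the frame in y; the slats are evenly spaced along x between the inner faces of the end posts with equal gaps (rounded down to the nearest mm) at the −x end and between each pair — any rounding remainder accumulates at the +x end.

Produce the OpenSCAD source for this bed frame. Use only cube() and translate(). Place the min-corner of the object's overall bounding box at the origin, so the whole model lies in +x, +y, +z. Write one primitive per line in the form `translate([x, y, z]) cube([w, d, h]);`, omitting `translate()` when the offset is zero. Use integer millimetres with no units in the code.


cube([71, 71, 465]);
translate([0, 1411, 0]) cube([71, 71, 465]);
translate([1999, 0, 0]) cube([71, 71, 465]);
translate([1999, 1411, 0]) cube([71, 71, 465]);
translate([71, 0, 269]) cube([1928, 29, 153]);
translate([71, 1453, 269]) cube([1928, 29, 153]);
translate([0, 71, 269]) cube([29, 1340, 153]);
translate([2041, 71, 269]) cube([29, 1340, 153]);
translate([124, 0, 422]) cube([64, 1482, 24]);
translate([241, 0, 422]) cube([64, 1482, 24]);
translate([358, 0, 422]) cube([64, 1482, 24]);
translate([475, 0, 422]) cube([64, 1482, 24]);
translate([592, 0, 422]) cube([64, 1482, 24]);
translate([709, 0, 422]) cube([64, 1482, 24]);
translate([826, 0, 422]) cube([64, 1482, 24]);
translate([943, 0, 422]) cube([64, 1482, 24]);
translate([1060, 0, 422]) cube([64, 1482, 24]);
translate([1177, 0, 422]) cube([64, 1482, 24]);
translate([1294, 0, 422]) cube([64, 1482, 24]);
translate([1411, 0, 422]) cube([64, 1482, 24]);
translate([1528, 0, 422]) cube([64, 1482, 24]);
translate([1645, 0, 422]) cube([64, 1482, 24]);
translate([1762, 0, 422]) cube([64, 1482, 24]);
translate([1879, 0, 422]) cube([64, 1482, 24]);


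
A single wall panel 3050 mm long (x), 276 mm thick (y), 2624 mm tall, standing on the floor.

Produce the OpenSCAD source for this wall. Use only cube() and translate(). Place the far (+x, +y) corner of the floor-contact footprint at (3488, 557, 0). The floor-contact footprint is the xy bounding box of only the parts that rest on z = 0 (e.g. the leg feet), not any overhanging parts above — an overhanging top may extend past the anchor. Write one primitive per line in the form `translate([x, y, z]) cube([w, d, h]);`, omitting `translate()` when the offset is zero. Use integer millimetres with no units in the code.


translate([438, 281, 0]) cube([3050, 276, 2624]);


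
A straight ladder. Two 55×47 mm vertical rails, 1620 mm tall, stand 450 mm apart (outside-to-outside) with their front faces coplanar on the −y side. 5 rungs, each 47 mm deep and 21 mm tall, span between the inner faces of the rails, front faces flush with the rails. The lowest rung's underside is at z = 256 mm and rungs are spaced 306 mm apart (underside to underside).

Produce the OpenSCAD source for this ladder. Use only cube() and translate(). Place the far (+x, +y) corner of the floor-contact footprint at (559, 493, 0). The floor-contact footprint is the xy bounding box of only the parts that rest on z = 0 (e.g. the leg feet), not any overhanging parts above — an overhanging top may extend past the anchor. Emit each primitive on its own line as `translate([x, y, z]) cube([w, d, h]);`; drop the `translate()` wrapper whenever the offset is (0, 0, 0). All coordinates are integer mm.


translate([109, 446, 0]) cube([55, 47, 1620]);
translate([504, 446, 0]) cube([55, 47, 1620]);
translate([164, 446, 256]) cube([340, 47, 21]);
translate([164, 446, 562]) cube([340, 47, 21]);
translate([164, 446, 868]) cube([340, 47, 21]);
translate([164, 446, 1174]) cube([340, 47, 21]);
translate([164, 446, 1480]) cube([340, 47, 21]);


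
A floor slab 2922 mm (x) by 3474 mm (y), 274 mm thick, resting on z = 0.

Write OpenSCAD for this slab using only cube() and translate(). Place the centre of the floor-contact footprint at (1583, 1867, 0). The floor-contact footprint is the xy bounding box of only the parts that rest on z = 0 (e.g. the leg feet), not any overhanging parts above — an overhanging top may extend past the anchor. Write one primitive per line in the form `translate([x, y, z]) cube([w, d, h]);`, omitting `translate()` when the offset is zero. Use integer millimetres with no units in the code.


translate([122, 130, 0]) cube([2922, 3474, 274]);


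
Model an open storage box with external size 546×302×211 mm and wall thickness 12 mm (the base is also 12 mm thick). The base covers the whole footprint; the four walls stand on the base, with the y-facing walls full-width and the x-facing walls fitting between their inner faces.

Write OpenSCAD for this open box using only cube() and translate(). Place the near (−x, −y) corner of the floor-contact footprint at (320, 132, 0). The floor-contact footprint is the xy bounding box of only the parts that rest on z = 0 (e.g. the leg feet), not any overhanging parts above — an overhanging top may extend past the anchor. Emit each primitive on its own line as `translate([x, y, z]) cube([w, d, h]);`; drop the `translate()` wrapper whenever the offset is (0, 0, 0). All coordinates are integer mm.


translate([320, 132, 0]) cube([546, 302, 12]);
translate([320, 132, 12]) cube([546, 12, 199]);
translate([320, 422, 12]) cube([546, 12, 199]);
translate([320, 144, 12]) cube([12, 278, 199]);
translate([854, 144, 12]) cube([12, 278, 199]);


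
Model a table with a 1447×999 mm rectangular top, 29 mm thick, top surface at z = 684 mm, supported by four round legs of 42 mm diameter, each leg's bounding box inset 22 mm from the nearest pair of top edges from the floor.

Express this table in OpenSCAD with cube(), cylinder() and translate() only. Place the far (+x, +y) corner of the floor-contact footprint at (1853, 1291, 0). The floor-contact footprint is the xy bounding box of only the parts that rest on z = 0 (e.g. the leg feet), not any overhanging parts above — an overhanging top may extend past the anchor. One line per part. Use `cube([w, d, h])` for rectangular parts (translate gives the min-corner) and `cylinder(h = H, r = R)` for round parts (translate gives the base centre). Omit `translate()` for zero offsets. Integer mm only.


translate([428, 314, 655]) cube([1447, 999, 29]);
translate([471, 357, 0]) cylinder(h = 655, r = 21);
translate([1832, 357, 0]) cylinder(h = 655, r = 21);
translate([471, 1270, 0]) cylinder(h = 655, r = 21);
translate([1832, 1270, 0]) cylinder(h = 655, r = 21);


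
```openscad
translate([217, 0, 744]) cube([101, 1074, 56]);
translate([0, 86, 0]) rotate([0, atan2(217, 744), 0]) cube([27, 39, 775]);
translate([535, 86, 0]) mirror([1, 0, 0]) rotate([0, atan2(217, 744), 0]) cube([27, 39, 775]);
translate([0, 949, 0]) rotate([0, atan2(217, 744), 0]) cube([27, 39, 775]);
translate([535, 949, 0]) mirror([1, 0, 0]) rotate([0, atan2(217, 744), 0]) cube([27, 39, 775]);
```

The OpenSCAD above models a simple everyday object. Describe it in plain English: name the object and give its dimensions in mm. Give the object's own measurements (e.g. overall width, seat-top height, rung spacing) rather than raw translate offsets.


A sawhorse. A 101×1074×56 mm beam (x, y, z) sits on two A-frame leg pairs. Each pair is two raked legs of 27×39 mm section (39 mm along y) splaying symmetrically in x. Each leg rises 744 mm vertically over 217 mm of horizontal reach and is 775 mm long along its own axis. Every leg's outer bottom edge rests on the floor and its outer top edge meets a bottom edge of the beam — the left legs (tilting toward +x) meet the beam's −x bottom edge, the right legs (their mirror images, tilting toward −x) meet its +x bottom edge — so the leg tops tuck under the beam, the beam's underside is 744 mm above the floor, and the feet are 535 mm apart outside-to-outside with the beam centred between them. The two leg pairs are set in 86 mm from either end of the beam.


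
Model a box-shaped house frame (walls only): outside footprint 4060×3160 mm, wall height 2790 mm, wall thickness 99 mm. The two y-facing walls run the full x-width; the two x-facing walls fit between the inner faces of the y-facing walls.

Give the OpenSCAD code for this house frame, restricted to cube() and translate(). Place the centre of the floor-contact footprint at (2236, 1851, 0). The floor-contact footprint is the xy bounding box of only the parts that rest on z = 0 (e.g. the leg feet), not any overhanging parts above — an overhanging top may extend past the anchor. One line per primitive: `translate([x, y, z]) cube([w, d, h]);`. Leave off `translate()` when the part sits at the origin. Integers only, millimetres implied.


translate([206, 271, 0]) cube([4060, 99, 2790]);
translate([206, 3332, 0]) cube([4060, 99, 2790]);
translate([206, 370, 0]) cube([99, 2962, 2790]);
translate([4167, 370, 0]) cube([99, 2962, 2790]);


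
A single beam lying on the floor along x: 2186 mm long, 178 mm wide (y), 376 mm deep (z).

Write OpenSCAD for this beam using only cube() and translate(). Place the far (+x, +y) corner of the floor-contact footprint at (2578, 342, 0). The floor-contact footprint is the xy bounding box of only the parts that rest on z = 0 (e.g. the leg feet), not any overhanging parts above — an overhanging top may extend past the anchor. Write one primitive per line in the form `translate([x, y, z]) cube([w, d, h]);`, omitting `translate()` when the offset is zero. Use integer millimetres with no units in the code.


translate([392, 164, 0]) cube([2186, 178, 376]);


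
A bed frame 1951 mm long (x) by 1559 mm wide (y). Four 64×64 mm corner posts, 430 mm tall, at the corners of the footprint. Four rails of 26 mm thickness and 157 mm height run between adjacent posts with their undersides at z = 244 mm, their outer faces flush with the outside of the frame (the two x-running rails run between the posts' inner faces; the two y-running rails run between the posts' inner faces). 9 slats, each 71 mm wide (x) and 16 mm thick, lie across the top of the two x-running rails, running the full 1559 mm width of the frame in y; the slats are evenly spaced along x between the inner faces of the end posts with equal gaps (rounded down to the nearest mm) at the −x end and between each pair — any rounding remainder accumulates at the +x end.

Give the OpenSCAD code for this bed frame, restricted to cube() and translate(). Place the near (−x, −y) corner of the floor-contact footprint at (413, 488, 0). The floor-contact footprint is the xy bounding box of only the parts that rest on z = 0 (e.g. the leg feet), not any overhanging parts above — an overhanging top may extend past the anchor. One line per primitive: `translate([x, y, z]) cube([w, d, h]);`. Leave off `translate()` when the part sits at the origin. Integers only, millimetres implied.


// slat z = rail_z + rail_h = 244 + 157 = 401
// slat gap = ⌊(1823 − 9·71) / 10⌋ = 118
translate([413, 488, 0]) cube([64, 64, 430]);
translate([413, 1983, 0]) cube([64, 64, 430]);
translate([2300, 488, 0]) cube([64, 64, 430]);
translate([2300, 1983, 0]) cube([64, 64, 430]);
translate([477, 488, 244]) cube([1823, 26, 157]);
translate([477, 2021, 244]) cube([1823, 26, 157]);
translate([413, 552, 244]) cube([26, 1431, 157]);
translate([2338, 552, 244]) cube([26, 1431, 157]);
translate([595, 488, 401]) cube([71, 1559, 16]);
translate([784, 488, 401]) cube([71, 1559, 16]);
translate([973, 488, 401]) cube([71, 1559, 16]);
translate([1162, 488, 401]) cube([71, 1559, 16]);
translate([1351, 488, 401]) cube([71, 1559, 16]);
translate([1540, 488, 401]) cube([71, 1559, 16]);
translate([1729, 488, 401]) cube([71, 1559, 16]);
translate([1918, 488, 401]) cube([71, 1559, 16]);
translate([2107, 488, 401]) cube([71, 1559, 16]);


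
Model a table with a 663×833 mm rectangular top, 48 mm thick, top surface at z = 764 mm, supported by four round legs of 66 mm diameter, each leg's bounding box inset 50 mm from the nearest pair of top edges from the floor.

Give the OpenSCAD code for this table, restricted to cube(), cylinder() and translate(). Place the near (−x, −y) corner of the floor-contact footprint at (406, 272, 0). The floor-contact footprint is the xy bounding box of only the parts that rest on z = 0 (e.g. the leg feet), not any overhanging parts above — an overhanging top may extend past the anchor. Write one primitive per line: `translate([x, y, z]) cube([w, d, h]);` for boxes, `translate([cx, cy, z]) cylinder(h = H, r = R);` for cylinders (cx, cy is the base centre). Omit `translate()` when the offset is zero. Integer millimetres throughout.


translate([356, 222, 716]) cube([663, 833, 48]);
translate([439, 305, 0]) cylinder(h = 716, r = 33);
translate([936, 305, 0]) cylinder(h = 716, r = 33);
translate([439, 972, 0]) cylinder(h = 716, r = 33);
translate([936, 972, 0]) cylinder(h = 716, r = 33);


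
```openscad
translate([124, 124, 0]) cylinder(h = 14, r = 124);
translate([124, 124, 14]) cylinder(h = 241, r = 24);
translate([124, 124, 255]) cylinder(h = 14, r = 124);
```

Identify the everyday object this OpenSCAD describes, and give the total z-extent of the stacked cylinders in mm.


A spool. The overall height is 269 mm.

Three coaxial cylinders, large–small–large — a spool. Two 14 mm flanges and a 241 mm core give 14 + 241 + 14 = 269 mm.


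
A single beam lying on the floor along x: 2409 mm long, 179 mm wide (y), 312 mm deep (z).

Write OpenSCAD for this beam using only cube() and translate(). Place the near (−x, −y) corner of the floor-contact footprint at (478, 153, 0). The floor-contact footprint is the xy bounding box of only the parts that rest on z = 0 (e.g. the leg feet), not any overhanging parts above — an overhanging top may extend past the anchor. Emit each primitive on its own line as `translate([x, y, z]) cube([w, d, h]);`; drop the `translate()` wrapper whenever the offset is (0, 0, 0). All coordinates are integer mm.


translate([478, 153, 0]) cube([2409, 179, 312]);


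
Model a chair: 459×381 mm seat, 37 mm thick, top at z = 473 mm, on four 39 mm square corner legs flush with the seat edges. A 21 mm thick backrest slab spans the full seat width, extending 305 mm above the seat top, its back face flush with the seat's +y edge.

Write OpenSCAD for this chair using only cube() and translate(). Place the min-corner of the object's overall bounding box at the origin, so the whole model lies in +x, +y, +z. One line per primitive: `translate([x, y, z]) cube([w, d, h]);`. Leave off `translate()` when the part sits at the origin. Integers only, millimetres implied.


translate([0, 0, 436]) cube([459, 381, 37]);
cube([39, 39, 436]);
translate([420, 0, 0]) cube([39, 39, 436]);
translate([0, 342, 0]) cube([39, 39, 436]);
translate([420, 342, 0]) cube([39, 39, 436]);
translate([0, 360, 473]) cube([459, 21, 305]);


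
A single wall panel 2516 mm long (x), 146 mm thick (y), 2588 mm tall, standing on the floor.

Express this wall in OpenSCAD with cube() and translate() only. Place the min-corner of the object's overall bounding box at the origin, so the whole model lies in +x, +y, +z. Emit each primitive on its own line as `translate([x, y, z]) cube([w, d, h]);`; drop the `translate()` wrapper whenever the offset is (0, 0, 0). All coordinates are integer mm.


cube([2516, 146, 2588]);


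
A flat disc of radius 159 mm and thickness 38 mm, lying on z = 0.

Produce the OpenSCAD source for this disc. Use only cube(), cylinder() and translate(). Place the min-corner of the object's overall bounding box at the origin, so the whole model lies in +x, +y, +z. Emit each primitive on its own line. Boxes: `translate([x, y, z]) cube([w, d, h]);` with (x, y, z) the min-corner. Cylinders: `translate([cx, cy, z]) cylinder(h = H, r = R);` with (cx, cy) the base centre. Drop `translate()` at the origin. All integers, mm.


translate([159, 159, 0]) cylinder(h = 38, r = 159);


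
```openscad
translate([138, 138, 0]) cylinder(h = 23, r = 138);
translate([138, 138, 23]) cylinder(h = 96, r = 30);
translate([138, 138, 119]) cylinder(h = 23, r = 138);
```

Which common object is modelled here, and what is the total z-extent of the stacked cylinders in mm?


A spool. The overall height is 142 mm.

Three coaxial cylinders, large–small–large — a spool. Two 23 mm flanges and a 96 mm core give 23 + 96 + 23 = 142 mm.


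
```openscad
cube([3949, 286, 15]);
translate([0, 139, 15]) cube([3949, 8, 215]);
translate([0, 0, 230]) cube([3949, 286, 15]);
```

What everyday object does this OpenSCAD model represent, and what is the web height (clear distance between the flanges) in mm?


An I-beam. The web height is 215 mm.

Two wide flanges with a thin centred web — an I-beam. Overall 245 mm minus two 15 mm flanges gives a web of 245 − 2·15 = 215 mm.


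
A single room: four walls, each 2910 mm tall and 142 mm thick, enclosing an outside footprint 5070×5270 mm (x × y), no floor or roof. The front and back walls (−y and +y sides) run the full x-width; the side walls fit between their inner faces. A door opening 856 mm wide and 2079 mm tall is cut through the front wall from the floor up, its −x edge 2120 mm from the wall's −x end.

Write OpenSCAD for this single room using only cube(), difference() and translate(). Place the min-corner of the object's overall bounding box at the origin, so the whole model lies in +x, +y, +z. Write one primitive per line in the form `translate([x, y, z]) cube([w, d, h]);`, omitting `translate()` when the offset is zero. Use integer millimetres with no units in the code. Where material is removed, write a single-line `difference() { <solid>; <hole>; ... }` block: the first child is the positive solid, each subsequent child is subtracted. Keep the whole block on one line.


difference() { cube([5070, 142, 2910]); translate([2120, 0, 0]) cube([856, 142, 2079]); }
translate([0, 5128, 0]) cube([5070, 142, 2910]);
translate([0, 142, 0]) cube([142, 4986, 2910]);
translate([4928, 142, 0]) cube([142, 4986, 2910]);


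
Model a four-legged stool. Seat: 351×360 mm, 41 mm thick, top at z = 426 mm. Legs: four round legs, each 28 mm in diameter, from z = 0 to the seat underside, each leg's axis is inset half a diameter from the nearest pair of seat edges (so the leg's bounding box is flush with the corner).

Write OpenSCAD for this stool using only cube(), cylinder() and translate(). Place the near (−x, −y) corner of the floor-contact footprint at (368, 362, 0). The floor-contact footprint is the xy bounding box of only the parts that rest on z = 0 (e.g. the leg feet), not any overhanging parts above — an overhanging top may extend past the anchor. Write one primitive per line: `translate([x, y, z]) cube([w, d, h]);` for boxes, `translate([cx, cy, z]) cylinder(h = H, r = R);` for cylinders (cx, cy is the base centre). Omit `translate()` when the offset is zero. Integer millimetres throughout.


translate([368, 362, 385]) cube([351, 360, 41]);
translate([382, 376, 0]) cylinder(h = 385, r = 14);
translate([705, 376, 0]) cylinder(h = 385, r = 14);
translate([382, 708, 0]) cylinder(h = 385, r = 14);
translate([705, 708, 0]) cylinder(h = 385, r = 14);


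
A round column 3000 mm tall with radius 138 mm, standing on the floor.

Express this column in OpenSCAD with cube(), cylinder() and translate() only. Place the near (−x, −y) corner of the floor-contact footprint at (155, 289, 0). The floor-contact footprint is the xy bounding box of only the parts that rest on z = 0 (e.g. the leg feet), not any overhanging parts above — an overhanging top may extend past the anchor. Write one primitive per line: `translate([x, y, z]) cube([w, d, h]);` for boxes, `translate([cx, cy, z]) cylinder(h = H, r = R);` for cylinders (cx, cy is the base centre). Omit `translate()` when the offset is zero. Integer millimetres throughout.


translate([293, 427, 0]) cylinder(h = 3000, r = 138);


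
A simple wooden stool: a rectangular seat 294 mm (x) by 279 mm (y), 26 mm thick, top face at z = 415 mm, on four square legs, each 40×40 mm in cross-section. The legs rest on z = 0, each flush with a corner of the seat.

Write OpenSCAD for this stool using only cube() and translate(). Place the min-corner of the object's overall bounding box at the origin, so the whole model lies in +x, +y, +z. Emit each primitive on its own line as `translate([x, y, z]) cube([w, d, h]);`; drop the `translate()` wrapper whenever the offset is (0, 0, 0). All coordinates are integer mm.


translate([0, 0, 389]) cube([294, 279, 26]);
cube([40, 40, 389]);
translate([254, 0, 0]) cube([40, 40, 389]);
translate([0, 239, 0]) cube([40, 40, 389]);
translate([254, 239, 0]) cube([40, 40, 389]);


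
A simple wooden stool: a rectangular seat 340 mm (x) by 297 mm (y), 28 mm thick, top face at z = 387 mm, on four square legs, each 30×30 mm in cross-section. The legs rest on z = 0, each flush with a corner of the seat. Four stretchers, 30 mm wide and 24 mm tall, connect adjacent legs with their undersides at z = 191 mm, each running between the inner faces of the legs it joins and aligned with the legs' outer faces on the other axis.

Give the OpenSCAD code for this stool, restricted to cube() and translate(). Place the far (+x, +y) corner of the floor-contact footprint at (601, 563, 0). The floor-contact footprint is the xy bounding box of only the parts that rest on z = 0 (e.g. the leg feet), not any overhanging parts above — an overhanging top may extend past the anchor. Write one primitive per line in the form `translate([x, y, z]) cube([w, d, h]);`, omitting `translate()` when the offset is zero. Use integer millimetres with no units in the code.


// leg_h = 387 - 28 = 359
// stretcher span = 340 - 2*30 = 280
translate([261, 266, 359]) cube([340, 297, 28]);
translate([261, 266, 0]) cube([30, 30, 359]);
translate([571, 266, 0]) cube([30, 30, 359]);
translate([261, 533, 0]) cube([30, 30, 359]);
translate([571, 533, 0]) cube([30, 30, 359]);
translate([291, 266, 191]) cube([280, 30, 24]);
translate([291, 533, 191]) cube([280, 30, 24]);
translate([261, 296, 191]) cube([30, 237, 24]);
translate([571, 296, 191]) cube([30, 237, 24]);


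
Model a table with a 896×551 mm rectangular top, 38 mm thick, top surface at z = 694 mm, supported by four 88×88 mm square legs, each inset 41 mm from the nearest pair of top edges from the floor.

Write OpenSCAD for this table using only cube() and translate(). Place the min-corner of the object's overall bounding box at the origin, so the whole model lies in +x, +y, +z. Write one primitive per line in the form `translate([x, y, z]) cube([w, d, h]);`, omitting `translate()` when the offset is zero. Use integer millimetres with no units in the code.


// leg_h = 694 - 38 = 656
translate([0, 0, 656]) cube([896, 551, 38]);
translate([41, 41, 0]) cube([88, 88, 656]);
translate([767, 41, 0]) cube([88, 88, 656]);
translate([41, 422, 0]) cube([88, 88, 656]);
translate([767, 422, 0]) cube([88, 88, 656]);


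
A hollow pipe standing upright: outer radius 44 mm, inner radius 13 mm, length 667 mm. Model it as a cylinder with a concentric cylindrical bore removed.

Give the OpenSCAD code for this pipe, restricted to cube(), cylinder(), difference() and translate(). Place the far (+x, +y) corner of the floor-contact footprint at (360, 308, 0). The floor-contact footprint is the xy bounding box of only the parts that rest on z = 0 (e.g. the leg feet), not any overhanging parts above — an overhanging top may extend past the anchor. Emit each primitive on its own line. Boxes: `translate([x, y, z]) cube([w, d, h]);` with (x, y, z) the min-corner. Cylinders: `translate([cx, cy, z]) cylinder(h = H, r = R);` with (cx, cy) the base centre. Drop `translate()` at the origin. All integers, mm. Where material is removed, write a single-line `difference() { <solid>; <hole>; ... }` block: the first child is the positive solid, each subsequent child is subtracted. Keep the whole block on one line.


difference() { translate([316, 264, 0]) cylinder(h = 667, r = 44); translate([316, 264, 0]) cylinder(h = 667, r = 13); }


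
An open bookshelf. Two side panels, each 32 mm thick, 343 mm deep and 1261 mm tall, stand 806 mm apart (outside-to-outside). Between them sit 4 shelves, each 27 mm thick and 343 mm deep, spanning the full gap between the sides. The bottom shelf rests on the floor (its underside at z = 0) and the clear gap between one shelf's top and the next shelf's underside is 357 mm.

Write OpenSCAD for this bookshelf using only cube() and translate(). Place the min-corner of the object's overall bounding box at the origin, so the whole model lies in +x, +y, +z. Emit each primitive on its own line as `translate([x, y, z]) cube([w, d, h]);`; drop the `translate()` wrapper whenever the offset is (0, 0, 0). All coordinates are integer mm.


cube([32, 343, 1261]);
translate([774, 0, 0]) cube([32, 343, 1261]);
translate([32, 0, 0]) cube([742, 343, 27]);
translate([32, 0, 384]) cube([742, 343, 27]);
translate([32, 0, 768]) cube([742, 343, 27]);
translate([32, 0, 1152]) cube([742, 343, 27]);


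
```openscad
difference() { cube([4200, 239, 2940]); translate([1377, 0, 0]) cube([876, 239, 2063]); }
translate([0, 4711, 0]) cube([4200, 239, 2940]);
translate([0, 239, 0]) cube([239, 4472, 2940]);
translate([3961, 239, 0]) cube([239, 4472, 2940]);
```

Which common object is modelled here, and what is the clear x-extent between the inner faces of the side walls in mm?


A single room. The interior width is 3722 mm.

Four walls enclosing a rectangle with a door in the front wall — a room. Outside width 4200 minus two 239 mm walls gives 3722 mm.


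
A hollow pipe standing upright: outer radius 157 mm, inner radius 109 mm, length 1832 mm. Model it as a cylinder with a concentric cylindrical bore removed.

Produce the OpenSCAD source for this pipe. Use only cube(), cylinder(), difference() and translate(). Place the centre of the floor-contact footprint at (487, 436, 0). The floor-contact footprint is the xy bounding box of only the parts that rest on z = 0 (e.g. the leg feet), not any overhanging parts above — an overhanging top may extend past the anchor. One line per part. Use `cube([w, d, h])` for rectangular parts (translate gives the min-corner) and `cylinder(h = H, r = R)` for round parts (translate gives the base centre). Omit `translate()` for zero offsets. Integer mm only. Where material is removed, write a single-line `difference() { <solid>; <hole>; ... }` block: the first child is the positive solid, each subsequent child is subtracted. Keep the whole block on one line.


difference() { translate([487, 436, 0]) cylinder(h = 1832, r = 157); translate([487, 436, 0]) cylinder(h = 1832, r = 109); }


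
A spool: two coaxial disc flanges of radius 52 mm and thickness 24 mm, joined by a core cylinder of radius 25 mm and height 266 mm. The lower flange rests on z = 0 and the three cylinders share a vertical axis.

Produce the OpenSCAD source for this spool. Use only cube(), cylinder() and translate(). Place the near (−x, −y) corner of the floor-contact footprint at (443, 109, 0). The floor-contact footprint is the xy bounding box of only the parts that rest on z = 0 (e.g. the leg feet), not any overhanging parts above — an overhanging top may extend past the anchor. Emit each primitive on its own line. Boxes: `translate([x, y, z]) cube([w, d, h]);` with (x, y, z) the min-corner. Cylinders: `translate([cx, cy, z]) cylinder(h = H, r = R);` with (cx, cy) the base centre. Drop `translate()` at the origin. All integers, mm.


translate([495, 161, 0]) cylinder(h = 24, r = 52);
translate([495, 161, 24]) cylinder(h = 266, r = 25);
translate([495, 161, 290]) cylinder(h = 24, r = 52);


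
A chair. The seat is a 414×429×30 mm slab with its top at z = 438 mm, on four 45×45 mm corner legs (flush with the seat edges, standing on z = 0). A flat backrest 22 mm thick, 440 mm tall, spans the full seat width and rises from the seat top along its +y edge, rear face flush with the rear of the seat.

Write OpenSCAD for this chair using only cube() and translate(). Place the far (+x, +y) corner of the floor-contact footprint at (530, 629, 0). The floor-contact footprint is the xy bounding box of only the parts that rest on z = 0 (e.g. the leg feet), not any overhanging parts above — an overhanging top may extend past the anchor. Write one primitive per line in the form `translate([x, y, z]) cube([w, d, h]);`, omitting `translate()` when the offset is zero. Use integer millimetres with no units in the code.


// leg_h = 438 - 30 = 408
translate([116, 200, 408]) cube([414, 429, 30]);
translate([116, 200, 0]) cube([45, 45, 408]);
translate([485, 200, 0]) cube([45, 45, 408]);
translate([116, 584, 0]) cube([45, 45, 408]);
translate([485, 584, 0]) cube([45, 45, 408]);
translate([116, 607, 438]) cube([414, 22, 440]);


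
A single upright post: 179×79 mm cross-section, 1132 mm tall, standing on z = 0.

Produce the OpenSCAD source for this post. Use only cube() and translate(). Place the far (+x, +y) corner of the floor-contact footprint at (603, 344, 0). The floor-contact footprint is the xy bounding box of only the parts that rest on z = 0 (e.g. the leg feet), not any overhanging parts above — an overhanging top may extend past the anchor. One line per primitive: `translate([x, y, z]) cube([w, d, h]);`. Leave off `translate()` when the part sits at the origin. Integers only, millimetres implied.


translate([424, 265, 0]) cube([179, 79, 1132]);


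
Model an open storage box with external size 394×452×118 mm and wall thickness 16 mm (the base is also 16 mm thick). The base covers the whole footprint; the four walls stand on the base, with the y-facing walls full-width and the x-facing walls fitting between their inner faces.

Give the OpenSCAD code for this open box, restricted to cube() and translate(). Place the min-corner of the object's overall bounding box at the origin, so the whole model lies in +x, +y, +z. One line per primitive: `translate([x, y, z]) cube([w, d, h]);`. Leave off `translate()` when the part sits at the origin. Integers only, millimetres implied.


cube([394, 452, 16]);
translate([0, 0, 16]) cube([394, 16, 102]);
translate([0, 436, 16]) cube([394, 16, 102]);
translate([0, 16, 16]) cube([16, 420, 102]);
translate([378, 16, 16]) cube([16, 420, 102]);
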